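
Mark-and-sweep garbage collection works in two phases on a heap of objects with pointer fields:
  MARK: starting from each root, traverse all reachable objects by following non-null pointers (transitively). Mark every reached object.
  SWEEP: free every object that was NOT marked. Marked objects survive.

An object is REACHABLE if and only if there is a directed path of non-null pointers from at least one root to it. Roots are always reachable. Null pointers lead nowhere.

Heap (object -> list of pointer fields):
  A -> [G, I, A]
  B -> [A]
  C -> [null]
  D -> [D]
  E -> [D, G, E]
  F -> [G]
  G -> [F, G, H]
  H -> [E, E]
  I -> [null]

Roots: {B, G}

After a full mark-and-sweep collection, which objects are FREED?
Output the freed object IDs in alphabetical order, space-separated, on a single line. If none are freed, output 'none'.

Roots: B G
Mark B: refs=A, marked=B
Mark G: refs=F G H, marked=B G
Mark A: refs=G I A, marked=A B G
Mark F: refs=G, marked=A B F G
Mark H: refs=E E, marked=A B F G H
Mark I: refs=null, marked=A B F G H I
Mark E: refs=D G E, marked=A B E F G H I
Mark D: refs=D, marked=A B D E F G H I
Unmarked (collected): C

Answer: C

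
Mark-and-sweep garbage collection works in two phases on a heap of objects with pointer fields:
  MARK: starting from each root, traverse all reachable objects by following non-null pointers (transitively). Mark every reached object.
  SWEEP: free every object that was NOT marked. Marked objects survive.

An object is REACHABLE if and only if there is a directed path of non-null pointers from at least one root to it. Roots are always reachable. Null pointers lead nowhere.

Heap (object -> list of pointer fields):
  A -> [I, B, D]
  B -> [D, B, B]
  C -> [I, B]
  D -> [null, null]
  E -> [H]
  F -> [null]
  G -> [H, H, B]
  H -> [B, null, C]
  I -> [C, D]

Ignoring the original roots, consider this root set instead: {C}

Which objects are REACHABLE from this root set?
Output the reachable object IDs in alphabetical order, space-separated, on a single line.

Roots: C
Mark C: refs=I B, marked=C
Mark I: refs=C D, marked=C I
Mark B: refs=D B B, marked=B C I
Mark D: refs=null null, marked=B C D I
Unmarked (collected): A E F G H

Answer: B C D I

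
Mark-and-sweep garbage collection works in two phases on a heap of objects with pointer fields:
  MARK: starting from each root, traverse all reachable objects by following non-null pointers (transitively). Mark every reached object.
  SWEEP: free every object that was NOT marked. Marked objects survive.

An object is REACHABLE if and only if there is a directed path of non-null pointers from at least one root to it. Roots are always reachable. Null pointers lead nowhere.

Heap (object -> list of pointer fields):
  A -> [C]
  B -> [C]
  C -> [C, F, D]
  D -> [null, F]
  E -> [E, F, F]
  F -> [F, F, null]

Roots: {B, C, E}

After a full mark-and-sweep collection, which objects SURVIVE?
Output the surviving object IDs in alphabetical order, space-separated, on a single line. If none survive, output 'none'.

Roots: B C E
Mark B: refs=C, marked=B
Mark C: refs=C F D, marked=B C
Mark E: refs=E F F, marked=B C E
Mark F: refs=F F null, marked=B C E F
Mark D: refs=null F, marked=B C D E F
Unmarked (collected): A

Answer: B C D E F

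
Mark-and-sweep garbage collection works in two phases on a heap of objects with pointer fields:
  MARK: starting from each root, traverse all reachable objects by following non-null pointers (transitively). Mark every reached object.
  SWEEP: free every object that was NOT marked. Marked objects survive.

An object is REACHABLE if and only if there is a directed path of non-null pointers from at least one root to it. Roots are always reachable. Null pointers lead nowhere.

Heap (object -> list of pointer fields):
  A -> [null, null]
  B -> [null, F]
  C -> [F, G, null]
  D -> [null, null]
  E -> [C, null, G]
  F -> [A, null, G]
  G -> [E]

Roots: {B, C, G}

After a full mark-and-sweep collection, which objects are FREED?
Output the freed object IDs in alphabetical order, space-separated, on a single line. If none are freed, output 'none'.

Answer: D

Derivation:
Roots: B C G
Mark B: refs=null F, marked=B
Mark C: refs=F G null, marked=B C
Mark G: refs=E, marked=B C G
Mark F: refs=A null G, marked=B C F G
Mark E: refs=C null G, marked=B C E F G
Mark A: refs=null null, marked=A B C E F G
Unmarked (collected): D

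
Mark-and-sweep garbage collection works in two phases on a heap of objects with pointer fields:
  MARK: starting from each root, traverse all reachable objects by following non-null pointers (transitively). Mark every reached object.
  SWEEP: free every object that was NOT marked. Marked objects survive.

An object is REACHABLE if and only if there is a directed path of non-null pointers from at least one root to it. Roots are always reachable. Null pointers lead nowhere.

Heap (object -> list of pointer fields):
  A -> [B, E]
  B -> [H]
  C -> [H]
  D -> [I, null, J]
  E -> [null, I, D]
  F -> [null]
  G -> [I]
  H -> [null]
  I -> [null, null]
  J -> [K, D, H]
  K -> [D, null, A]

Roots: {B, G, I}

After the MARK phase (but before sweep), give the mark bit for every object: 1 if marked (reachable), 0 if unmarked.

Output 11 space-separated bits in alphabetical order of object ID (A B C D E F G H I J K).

Answer: 0 1 0 0 0 0 1 1 1 0 0

Derivation:
Roots: B G I
Mark B: refs=H, marked=B
Mark G: refs=I, marked=B G
Mark I: refs=null null, marked=B G I
Mark H: refs=null, marked=B G H I
Unmarked (collected): A C D E F J K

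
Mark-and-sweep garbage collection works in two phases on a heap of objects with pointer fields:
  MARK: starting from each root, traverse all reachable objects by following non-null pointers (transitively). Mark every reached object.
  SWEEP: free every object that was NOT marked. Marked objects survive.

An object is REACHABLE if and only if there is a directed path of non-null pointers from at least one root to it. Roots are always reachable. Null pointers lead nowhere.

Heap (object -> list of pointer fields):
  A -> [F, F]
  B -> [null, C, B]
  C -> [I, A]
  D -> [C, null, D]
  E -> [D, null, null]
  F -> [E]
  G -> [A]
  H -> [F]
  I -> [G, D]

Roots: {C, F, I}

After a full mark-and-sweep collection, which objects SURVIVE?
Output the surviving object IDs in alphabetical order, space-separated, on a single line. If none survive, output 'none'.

Roots: C F I
Mark C: refs=I A, marked=C
Mark F: refs=E, marked=C F
Mark I: refs=G D, marked=C F I
Mark A: refs=F F, marked=A C F I
Mark E: refs=D null null, marked=A C E F I
Mark G: refs=A, marked=A C E F G I
Mark D: refs=C null D, marked=A C D E F G I
Unmarked (collected): B H

Answer: A C D E F G I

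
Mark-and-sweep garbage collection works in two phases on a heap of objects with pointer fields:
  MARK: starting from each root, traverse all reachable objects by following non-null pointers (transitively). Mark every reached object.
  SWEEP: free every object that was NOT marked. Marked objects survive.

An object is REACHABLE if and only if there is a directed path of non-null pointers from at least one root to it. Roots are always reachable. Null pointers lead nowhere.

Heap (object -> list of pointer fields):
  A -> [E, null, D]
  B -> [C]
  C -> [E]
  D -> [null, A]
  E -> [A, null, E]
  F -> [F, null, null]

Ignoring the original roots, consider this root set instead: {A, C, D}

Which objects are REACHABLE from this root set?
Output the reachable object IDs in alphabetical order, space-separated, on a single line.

Roots: A C D
Mark A: refs=E null D, marked=A
Mark C: refs=E, marked=A C
Mark D: refs=null A, marked=A C D
Mark E: refs=A null E, marked=A C D E
Unmarked (collected): B F

Answer: A C D E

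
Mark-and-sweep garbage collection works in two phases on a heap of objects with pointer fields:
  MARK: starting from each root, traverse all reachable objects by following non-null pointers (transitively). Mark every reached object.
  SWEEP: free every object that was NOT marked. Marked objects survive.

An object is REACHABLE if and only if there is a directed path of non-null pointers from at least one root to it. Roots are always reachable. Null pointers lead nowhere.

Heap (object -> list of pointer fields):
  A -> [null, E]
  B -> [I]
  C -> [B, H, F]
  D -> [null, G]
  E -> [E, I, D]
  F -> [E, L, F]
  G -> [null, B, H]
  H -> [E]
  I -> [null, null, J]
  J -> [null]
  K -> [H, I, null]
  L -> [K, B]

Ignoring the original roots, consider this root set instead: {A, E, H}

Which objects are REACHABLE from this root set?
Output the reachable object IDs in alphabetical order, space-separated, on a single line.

Roots: A E H
Mark A: refs=null E, marked=A
Mark E: refs=E I D, marked=A E
Mark H: refs=E, marked=A E H
Mark I: refs=null null J, marked=A E H I
Mark D: refs=null G, marked=A D E H I
Mark J: refs=null, marked=A D E H I J
Mark G: refs=null B H, marked=A D E G H I J
Mark B: refs=I, marked=A B D E G H I J
Unmarked (collected): C F K L

Answer: A B D E G H I J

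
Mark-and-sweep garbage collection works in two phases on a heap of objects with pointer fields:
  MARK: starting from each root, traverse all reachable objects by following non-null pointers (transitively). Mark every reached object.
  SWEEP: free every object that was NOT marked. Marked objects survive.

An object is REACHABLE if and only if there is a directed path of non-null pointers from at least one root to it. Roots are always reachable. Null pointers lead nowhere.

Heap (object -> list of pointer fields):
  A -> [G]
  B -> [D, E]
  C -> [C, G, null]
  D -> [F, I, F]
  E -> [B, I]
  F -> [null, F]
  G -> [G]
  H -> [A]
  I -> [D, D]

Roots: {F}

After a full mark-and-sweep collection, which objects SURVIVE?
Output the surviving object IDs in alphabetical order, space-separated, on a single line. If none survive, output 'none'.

Answer: F

Derivation:
Roots: F
Mark F: refs=null F, marked=F
Unmarked (collected): A B C D E G H I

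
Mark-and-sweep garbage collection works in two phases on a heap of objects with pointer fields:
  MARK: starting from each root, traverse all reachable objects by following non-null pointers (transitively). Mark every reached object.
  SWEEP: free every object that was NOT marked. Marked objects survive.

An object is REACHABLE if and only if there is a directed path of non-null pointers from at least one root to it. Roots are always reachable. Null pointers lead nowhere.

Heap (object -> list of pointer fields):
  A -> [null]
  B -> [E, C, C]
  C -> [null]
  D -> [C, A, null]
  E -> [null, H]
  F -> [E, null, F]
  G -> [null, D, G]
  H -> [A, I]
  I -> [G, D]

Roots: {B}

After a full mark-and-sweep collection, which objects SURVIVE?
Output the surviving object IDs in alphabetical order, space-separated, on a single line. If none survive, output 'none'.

Answer: A B C D E G H I

Derivation:
Roots: B
Mark B: refs=E C C, marked=B
Mark E: refs=null H, marked=B E
Mark C: refs=null, marked=B C E
Mark H: refs=A I, marked=B C E H
Mark A: refs=null, marked=A B C E H
Mark I: refs=G D, marked=A B C E H I
Mark G: refs=null D G, marked=A B C E G H I
Mark D: refs=C A null, marked=A B C D E G H I
Unmarked (collected): F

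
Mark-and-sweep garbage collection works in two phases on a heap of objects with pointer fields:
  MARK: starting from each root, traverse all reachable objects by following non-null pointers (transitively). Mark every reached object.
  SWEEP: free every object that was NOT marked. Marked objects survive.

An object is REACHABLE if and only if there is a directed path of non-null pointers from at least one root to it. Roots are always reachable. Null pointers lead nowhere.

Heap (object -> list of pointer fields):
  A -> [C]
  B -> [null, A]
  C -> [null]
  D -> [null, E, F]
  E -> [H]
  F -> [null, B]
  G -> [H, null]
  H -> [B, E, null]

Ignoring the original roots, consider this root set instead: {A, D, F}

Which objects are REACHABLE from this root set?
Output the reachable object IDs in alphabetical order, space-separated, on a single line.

Roots: A D F
Mark A: refs=C, marked=A
Mark D: refs=null E F, marked=A D
Mark F: refs=null B, marked=A D F
Mark C: refs=null, marked=A C D F
Mark E: refs=H, marked=A C D E F
Mark B: refs=null A, marked=A B C D E F
Mark H: refs=B E null, marked=A B C D E F H
Unmarked (collected): G

Answer: A B C D E F H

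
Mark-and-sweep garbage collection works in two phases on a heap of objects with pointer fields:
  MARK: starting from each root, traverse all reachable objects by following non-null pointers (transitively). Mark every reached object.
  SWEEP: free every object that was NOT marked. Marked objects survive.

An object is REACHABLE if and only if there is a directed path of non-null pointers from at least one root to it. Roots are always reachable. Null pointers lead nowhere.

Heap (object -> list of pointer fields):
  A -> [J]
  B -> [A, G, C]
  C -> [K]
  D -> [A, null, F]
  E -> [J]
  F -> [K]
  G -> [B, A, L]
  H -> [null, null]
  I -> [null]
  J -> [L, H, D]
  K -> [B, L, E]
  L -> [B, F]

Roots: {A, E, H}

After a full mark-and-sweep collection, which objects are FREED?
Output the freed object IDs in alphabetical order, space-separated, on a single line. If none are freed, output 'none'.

Answer: I

Derivation:
Roots: A E H
Mark A: refs=J, marked=A
Mark E: refs=J, marked=A E
Mark H: refs=null null, marked=A E H
Mark J: refs=L H D, marked=A E H J
Mark L: refs=B F, marked=A E H J L
Mark D: refs=A null F, marked=A D E H J L
Mark B: refs=A G C, marked=A B D E H J L
Mark F: refs=K, marked=A B D E F H J L
Mark G: refs=B A L, marked=A B D E F G H J L
Mark C: refs=K, marked=A B C D E F G H J L
Mark K: refs=B L E, marked=A B C D E F G H J K L
Unmarked (collected): I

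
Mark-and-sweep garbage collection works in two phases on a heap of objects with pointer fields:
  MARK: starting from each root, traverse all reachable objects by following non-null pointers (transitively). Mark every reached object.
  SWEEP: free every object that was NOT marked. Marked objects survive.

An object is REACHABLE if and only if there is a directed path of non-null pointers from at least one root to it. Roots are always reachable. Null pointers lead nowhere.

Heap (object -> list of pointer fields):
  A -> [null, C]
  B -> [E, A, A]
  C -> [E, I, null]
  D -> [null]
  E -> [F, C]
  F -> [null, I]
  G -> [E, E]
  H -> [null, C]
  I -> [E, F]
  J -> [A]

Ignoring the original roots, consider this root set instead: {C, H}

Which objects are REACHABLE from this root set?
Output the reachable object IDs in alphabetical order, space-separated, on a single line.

Answer: C E F H I

Derivation:
Roots: C H
Mark C: refs=E I null, marked=C
Mark H: refs=null C, marked=C H
Mark E: refs=F C, marked=C E H
Mark I: refs=E F, marked=C E H I
Mark F: refs=null I, marked=C E F H I
Unmarked (collected): A B D G J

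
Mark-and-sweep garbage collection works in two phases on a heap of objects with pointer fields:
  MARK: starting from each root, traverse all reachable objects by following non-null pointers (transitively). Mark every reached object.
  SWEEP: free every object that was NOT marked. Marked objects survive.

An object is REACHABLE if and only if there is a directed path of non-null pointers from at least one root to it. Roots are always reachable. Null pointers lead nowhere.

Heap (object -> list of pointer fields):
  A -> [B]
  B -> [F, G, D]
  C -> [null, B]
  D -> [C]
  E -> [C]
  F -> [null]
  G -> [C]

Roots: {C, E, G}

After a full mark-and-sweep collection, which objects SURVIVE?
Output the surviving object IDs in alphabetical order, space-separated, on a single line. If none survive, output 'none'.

Answer: B C D E F G

Derivation:
Roots: C E G
Mark C: refs=null B, marked=C
Mark E: refs=C, marked=C E
Mark G: refs=C, marked=C E G
Mark B: refs=F G D, marked=B C E G
Mark F: refs=null, marked=B C E F G
Mark D: refs=C, marked=B C D E F G
Unmarked (collected): A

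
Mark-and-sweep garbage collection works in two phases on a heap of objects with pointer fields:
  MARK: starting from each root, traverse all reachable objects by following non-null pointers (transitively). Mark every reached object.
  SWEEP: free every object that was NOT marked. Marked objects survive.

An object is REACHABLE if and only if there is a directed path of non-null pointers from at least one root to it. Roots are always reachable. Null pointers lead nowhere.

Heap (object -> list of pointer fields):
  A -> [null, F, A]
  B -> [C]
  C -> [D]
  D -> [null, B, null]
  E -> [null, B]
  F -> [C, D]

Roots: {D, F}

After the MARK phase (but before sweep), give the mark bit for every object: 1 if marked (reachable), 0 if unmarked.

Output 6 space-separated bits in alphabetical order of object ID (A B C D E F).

Answer: 0 1 1 1 0 1

Derivation:
Roots: D F
Mark D: refs=null B null, marked=D
Mark F: refs=C D, marked=D F
Mark B: refs=C, marked=B D F
Mark C: refs=D, marked=B C D F
Unmarked (collected): A E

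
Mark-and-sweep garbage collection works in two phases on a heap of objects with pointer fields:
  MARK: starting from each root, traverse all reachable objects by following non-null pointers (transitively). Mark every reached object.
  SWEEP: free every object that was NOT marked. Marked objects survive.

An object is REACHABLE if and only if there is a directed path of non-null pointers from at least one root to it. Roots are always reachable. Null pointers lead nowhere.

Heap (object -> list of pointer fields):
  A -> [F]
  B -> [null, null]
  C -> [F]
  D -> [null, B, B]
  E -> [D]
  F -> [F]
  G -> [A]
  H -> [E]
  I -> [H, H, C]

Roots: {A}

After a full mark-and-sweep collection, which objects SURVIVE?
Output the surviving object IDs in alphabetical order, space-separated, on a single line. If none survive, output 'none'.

Answer: A F

Derivation:
Roots: A
Mark A: refs=F, marked=A
Mark F: refs=F, marked=A F
Unmarked (collected): B C D E G H I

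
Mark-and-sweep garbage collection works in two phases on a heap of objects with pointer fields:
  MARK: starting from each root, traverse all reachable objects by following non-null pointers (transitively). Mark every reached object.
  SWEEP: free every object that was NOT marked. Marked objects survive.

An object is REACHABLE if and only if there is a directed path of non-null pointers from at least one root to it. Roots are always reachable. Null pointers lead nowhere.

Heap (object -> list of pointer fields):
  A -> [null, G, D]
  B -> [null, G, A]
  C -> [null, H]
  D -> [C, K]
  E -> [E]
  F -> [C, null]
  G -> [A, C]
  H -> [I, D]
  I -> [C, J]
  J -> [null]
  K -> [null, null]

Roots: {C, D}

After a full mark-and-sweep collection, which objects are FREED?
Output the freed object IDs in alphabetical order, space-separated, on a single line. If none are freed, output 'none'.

Roots: C D
Mark C: refs=null H, marked=C
Mark D: refs=C K, marked=C D
Mark H: refs=I D, marked=C D H
Mark K: refs=null null, marked=C D H K
Mark I: refs=C J, marked=C D H I K
Mark J: refs=null, marked=C D H I J K
Unmarked (collected): A B E F G

Answer: A B E F G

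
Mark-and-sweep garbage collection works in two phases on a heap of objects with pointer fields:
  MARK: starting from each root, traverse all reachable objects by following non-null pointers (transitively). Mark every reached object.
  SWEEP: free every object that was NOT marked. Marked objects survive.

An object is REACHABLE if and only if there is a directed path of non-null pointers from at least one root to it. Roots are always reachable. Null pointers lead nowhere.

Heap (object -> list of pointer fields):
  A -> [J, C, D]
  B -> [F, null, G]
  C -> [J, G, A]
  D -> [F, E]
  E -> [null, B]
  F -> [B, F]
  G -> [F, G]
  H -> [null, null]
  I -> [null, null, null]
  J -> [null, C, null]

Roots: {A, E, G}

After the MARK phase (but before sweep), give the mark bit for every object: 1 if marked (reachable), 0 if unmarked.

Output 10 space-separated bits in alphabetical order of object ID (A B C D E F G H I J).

Roots: A E G
Mark A: refs=J C D, marked=A
Mark E: refs=null B, marked=A E
Mark G: refs=F G, marked=A E G
Mark J: refs=null C null, marked=A E G J
Mark C: refs=J G A, marked=A C E G J
Mark D: refs=F E, marked=A C D E G J
Mark B: refs=F null G, marked=A B C D E G J
Mark F: refs=B F, marked=A B C D E F G J
Unmarked (collected): H I

Answer: 1 1 1 1 1 1 1 0 0 1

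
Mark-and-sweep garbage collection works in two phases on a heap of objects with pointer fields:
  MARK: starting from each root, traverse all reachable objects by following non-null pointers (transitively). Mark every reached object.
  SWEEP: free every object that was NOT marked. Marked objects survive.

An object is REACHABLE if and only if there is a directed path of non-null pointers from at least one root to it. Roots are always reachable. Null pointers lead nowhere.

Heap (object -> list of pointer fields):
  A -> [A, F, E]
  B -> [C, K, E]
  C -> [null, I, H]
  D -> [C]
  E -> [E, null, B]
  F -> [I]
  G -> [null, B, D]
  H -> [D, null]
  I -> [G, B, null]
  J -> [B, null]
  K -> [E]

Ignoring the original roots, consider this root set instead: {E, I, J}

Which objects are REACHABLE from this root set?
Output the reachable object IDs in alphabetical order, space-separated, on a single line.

Roots: E I J
Mark E: refs=E null B, marked=E
Mark I: refs=G B null, marked=E I
Mark J: refs=B null, marked=E I J
Mark B: refs=C K E, marked=B E I J
Mark G: refs=null B D, marked=B E G I J
Mark C: refs=null I H, marked=B C E G I J
Mark K: refs=E, marked=B C E G I J K
Mark D: refs=C, marked=B C D E G I J K
Mark H: refs=D null, marked=B C D E G H I J K
Unmarked (collected): A F

Answer: B C D E G H I J K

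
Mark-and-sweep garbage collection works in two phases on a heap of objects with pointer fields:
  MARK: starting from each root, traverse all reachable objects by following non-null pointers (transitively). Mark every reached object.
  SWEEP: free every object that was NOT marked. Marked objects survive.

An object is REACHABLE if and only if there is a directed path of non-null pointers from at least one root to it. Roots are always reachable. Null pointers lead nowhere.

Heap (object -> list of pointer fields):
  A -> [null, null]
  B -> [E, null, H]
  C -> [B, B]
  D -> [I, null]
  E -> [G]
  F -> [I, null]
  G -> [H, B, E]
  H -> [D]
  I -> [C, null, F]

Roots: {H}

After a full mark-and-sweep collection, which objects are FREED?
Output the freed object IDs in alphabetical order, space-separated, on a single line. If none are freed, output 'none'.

Roots: H
Mark H: refs=D, marked=H
Mark D: refs=I null, marked=D H
Mark I: refs=C null F, marked=D H I
Mark C: refs=B B, marked=C D H I
Mark F: refs=I null, marked=C D F H I
Mark B: refs=E null H, marked=B C D F H I
Mark E: refs=G, marked=B C D E F H I
Mark G: refs=H B E, marked=B C D E F G H I
Unmarked (collected): A

Answer: A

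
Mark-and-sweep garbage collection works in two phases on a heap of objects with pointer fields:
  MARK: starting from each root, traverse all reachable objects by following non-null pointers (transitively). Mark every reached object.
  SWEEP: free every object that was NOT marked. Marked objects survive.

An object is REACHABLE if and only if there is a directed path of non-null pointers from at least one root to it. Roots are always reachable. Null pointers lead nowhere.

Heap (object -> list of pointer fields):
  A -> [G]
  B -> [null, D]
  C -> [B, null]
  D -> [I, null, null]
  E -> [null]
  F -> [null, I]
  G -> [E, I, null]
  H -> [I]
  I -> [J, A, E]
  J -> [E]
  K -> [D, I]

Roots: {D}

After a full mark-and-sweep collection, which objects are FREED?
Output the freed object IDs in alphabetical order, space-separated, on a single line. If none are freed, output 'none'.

Answer: B C F H K

Derivation:
Roots: D
Mark D: refs=I null null, marked=D
Mark I: refs=J A E, marked=D I
Mark J: refs=E, marked=D I J
Mark A: refs=G, marked=A D I J
Mark E: refs=null, marked=A D E I J
Mark G: refs=E I null, marked=A D E G I J
Unmarked (collected): B C F H K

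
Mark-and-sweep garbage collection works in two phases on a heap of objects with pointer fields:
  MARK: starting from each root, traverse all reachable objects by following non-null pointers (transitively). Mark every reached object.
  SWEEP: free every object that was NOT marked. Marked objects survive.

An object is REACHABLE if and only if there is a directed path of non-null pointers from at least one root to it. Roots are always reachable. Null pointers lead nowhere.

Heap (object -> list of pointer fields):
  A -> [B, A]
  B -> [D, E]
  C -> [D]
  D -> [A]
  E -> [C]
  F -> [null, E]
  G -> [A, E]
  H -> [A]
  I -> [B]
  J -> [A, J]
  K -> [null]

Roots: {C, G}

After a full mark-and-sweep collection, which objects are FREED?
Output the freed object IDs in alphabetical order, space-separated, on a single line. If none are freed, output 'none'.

Roots: C G
Mark C: refs=D, marked=C
Mark G: refs=A E, marked=C G
Mark D: refs=A, marked=C D G
Mark A: refs=B A, marked=A C D G
Mark E: refs=C, marked=A C D E G
Mark B: refs=D E, marked=A B C D E G
Unmarked (collected): F H I J K

Answer: F H I J K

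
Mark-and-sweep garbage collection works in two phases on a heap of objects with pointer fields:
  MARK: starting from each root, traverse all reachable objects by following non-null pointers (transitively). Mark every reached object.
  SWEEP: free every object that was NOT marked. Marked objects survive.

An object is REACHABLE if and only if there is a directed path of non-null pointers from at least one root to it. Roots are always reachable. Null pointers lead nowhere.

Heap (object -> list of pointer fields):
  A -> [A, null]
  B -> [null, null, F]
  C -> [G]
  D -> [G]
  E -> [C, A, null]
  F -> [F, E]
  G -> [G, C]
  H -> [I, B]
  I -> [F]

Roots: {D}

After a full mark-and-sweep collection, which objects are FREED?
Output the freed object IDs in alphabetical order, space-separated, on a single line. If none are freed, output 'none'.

Roots: D
Mark D: refs=G, marked=D
Mark G: refs=G C, marked=D G
Mark C: refs=G, marked=C D G
Unmarked (collected): A B E F H I

Answer: A B E F H I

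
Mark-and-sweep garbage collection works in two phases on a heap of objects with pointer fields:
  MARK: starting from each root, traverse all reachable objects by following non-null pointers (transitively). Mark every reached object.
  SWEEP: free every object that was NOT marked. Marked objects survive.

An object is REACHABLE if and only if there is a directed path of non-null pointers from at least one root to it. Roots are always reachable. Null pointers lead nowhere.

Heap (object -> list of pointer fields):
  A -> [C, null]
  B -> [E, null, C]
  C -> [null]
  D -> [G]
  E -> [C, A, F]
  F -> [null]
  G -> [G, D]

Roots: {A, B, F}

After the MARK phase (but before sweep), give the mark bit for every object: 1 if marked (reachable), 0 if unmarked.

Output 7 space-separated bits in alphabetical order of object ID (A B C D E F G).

Answer: 1 1 1 0 1 1 0

Derivation:
Roots: A B F
Mark A: refs=C null, marked=A
Mark B: refs=E null C, marked=A B
Mark F: refs=null, marked=A B F
Mark C: refs=null, marked=A B C F
Mark E: refs=C A F, marked=A B C E F
Unmarked (collected): D G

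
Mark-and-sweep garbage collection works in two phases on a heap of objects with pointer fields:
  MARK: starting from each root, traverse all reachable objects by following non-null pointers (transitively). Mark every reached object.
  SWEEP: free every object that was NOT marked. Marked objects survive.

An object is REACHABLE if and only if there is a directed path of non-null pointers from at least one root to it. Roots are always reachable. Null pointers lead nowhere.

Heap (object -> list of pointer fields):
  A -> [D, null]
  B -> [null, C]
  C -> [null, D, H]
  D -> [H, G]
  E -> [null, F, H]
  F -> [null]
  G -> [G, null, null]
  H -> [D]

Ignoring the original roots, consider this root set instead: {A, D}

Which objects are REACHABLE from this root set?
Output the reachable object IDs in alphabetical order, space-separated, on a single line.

Answer: A D G H

Derivation:
Roots: A D
Mark A: refs=D null, marked=A
Mark D: refs=H G, marked=A D
Mark H: refs=D, marked=A D H
Mark G: refs=G null null, marked=A D G H
Unmarked (collected): B C E F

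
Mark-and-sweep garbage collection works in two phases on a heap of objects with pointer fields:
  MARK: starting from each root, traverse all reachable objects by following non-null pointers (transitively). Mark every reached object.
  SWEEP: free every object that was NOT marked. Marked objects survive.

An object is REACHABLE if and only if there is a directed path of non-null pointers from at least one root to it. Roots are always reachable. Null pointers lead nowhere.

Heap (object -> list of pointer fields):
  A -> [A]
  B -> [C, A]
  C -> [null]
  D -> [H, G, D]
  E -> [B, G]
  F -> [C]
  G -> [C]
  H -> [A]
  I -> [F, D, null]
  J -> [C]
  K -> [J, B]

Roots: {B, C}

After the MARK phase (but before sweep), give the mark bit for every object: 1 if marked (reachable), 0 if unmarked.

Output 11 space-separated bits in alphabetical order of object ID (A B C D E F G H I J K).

Roots: B C
Mark B: refs=C A, marked=B
Mark C: refs=null, marked=B C
Mark A: refs=A, marked=A B C
Unmarked (collected): D E F G H I J K

Answer: 1 1 1 0 0 0 0 0 0 0 0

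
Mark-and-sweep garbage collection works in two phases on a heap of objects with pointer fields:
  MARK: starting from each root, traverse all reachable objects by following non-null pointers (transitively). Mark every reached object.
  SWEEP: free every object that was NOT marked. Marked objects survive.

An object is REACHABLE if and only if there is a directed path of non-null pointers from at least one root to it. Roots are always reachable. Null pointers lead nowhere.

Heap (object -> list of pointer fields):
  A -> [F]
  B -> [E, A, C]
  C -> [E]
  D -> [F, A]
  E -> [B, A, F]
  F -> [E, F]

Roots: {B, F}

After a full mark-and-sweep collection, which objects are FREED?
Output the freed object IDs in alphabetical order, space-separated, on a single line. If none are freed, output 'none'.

Answer: D

Derivation:
Roots: B F
Mark B: refs=E A C, marked=B
Mark F: refs=E F, marked=B F
Mark E: refs=B A F, marked=B E F
Mark A: refs=F, marked=A B E F
Mark C: refs=E, marked=A B C E F
Unmarked (collected): D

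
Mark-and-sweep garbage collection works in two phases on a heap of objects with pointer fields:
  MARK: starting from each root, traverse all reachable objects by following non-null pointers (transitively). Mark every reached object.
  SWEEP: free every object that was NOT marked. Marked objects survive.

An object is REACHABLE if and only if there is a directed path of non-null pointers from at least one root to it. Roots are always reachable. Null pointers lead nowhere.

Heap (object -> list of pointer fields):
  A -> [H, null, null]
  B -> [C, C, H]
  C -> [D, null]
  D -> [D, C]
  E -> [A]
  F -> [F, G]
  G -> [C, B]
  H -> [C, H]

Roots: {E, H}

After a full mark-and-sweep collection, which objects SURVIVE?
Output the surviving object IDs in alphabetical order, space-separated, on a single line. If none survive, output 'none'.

Roots: E H
Mark E: refs=A, marked=E
Mark H: refs=C H, marked=E H
Mark A: refs=H null null, marked=A E H
Mark C: refs=D null, marked=A C E H
Mark D: refs=D C, marked=A C D E H
Unmarked (collected): B F G

Answer: A C D E H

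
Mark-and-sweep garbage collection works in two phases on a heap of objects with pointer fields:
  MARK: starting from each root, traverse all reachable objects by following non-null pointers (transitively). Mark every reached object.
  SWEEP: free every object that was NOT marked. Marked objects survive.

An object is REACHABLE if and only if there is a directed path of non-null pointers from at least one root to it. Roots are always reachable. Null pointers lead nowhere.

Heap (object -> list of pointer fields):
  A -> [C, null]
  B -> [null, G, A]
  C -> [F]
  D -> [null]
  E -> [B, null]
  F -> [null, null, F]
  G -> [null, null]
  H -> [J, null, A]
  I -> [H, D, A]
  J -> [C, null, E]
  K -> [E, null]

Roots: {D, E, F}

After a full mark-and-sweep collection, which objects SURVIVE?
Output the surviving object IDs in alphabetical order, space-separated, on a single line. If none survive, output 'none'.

Roots: D E F
Mark D: refs=null, marked=D
Mark E: refs=B null, marked=D E
Mark F: refs=null null F, marked=D E F
Mark B: refs=null G A, marked=B D E F
Mark G: refs=null null, marked=B D E F G
Mark A: refs=C null, marked=A B D E F G
Mark C: refs=F, marked=A B C D E F G
Unmarked (collected): H I J K

Answer: A B C D E F G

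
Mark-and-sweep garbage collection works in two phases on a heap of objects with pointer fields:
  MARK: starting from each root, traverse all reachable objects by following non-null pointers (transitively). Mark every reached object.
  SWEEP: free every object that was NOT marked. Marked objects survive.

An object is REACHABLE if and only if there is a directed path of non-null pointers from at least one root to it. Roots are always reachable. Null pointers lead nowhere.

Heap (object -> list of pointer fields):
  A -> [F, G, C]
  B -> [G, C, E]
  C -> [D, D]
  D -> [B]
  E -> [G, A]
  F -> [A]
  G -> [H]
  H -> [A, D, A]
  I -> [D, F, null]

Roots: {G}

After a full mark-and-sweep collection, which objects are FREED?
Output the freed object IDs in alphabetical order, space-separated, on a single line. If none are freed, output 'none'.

Roots: G
Mark G: refs=H, marked=G
Mark H: refs=A D A, marked=G H
Mark A: refs=F G C, marked=A G H
Mark D: refs=B, marked=A D G H
Mark F: refs=A, marked=A D F G H
Mark C: refs=D D, marked=A C D F G H
Mark B: refs=G C E, marked=A B C D F G H
Mark E: refs=G A, marked=A B C D E F G H
Unmarked (collected): I

Answer: I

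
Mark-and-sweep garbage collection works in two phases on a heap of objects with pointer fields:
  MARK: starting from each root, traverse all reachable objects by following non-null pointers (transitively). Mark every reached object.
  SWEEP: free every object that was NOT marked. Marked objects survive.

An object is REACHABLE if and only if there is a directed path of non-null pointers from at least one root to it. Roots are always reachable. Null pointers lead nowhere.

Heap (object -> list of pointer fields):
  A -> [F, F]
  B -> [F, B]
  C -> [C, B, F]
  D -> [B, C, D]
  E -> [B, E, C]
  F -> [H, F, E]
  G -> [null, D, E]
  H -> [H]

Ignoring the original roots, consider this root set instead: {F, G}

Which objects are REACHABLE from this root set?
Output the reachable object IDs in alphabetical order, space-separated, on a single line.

Answer: B C D E F G H

Derivation:
Roots: F G
Mark F: refs=H F E, marked=F
Mark G: refs=null D E, marked=F G
Mark H: refs=H, marked=F G H
Mark E: refs=B E C, marked=E F G H
Mark D: refs=B C D, marked=D E F G H
Mark B: refs=F B, marked=B D E F G H
Mark C: refs=C B F, marked=B C D E F G H
Unmarked (collected): A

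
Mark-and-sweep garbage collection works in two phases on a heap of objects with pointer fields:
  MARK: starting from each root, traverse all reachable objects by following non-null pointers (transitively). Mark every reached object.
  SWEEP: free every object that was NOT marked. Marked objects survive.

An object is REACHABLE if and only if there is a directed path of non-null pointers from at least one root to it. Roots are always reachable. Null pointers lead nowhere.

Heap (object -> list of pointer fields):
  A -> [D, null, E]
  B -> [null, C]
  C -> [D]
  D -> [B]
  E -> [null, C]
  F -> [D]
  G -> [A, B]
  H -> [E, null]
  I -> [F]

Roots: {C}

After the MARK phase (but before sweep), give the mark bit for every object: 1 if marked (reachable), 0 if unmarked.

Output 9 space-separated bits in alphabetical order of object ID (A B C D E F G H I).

Roots: C
Mark C: refs=D, marked=C
Mark D: refs=B, marked=C D
Mark B: refs=null C, marked=B C D
Unmarked (collected): A E F G H I

Answer: 0 1 1 1 0 0 0 0 0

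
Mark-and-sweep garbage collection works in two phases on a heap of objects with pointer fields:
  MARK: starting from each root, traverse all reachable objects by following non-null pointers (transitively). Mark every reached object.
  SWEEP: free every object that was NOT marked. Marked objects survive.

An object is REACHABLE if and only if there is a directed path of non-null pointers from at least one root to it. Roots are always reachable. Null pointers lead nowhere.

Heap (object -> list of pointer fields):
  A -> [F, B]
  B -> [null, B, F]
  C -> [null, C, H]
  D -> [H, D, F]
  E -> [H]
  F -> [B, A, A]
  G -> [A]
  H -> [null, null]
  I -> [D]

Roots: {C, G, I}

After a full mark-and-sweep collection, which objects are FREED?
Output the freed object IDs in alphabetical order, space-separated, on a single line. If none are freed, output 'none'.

Roots: C G I
Mark C: refs=null C H, marked=C
Mark G: refs=A, marked=C G
Mark I: refs=D, marked=C G I
Mark H: refs=null null, marked=C G H I
Mark A: refs=F B, marked=A C G H I
Mark D: refs=H D F, marked=A C D G H I
Mark F: refs=B A A, marked=A C D F G H I
Mark B: refs=null B F, marked=A B C D F G H I
Unmarked (collected): E

Answer: E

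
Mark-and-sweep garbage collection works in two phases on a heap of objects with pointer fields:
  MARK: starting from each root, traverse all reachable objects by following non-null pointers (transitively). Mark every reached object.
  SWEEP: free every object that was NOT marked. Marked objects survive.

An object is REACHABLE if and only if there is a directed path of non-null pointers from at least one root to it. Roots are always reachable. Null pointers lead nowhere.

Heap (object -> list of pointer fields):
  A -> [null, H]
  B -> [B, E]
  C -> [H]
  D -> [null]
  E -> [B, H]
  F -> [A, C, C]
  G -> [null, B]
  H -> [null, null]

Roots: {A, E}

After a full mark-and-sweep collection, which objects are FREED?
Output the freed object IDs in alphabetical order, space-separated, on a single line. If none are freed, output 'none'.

Answer: C D F G

Derivation:
Roots: A E
Mark A: refs=null H, marked=A
Mark E: refs=B H, marked=A E
Mark H: refs=null null, marked=A E H
Mark B: refs=B E, marked=A B E H
Unmarked (collected): C D F G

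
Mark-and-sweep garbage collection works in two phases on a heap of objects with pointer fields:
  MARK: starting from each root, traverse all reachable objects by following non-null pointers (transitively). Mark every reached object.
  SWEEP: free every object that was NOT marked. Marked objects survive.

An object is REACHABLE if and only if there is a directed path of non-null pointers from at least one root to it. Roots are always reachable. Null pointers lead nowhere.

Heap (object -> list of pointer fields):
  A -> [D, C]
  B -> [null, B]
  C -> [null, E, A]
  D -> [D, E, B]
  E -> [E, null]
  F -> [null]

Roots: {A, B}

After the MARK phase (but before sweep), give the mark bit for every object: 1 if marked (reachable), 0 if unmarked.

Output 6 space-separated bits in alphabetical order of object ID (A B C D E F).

Answer: 1 1 1 1 1 0

Derivation:
Roots: A B
Mark A: refs=D C, marked=A
Mark B: refs=null B, marked=A B
Mark D: refs=D E B, marked=A B D
Mark C: refs=null E A, marked=A B C D
Mark E: refs=E null, marked=A B C D E
Unmarked (collected): F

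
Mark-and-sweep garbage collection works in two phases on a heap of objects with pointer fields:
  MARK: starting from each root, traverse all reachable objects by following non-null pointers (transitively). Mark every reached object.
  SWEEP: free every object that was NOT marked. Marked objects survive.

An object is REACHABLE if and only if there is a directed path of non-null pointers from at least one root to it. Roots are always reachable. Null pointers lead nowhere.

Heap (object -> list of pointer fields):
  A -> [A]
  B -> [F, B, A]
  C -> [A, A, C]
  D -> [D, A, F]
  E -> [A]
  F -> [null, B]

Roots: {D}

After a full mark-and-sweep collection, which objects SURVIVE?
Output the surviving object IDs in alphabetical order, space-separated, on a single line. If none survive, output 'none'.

Roots: D
Mark D: refs=D A F, marked=D
Mark A: refs=A, marked=A D
Mark F: refs=null B, marked=A D F
Mark B: refs=F B A, marked=A B D F
Unmarked (collected): C E

Answer: A B D F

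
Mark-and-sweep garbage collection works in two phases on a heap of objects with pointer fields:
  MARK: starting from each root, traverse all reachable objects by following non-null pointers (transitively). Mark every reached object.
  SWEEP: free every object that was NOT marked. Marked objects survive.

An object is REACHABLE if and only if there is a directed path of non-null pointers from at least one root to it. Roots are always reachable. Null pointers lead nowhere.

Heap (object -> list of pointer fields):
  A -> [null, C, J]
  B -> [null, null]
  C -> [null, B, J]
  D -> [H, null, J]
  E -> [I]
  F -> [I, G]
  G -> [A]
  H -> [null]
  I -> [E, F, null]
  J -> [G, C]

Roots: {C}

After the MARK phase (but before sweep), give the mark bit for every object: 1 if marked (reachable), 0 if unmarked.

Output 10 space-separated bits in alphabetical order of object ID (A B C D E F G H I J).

Roots: C
Mark C: refs=null B J, marked=C
Mark B: refs=null null, marked=B C
Mark J: refs=G C, marked=B C J
Mark G: refs=A, marked=B C G J
Mark A: refs=null C J, marked=A B C G J
Unmarked (collected): D E F H I

Answer: 1 1 1 0 0 0 1 0 0 1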